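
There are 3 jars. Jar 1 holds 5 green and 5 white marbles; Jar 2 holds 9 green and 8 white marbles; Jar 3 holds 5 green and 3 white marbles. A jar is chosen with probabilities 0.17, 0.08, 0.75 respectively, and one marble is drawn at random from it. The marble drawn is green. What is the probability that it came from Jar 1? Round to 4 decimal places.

Posterior probability ≈ 0.1426

Tabulate prior·likelihood by source: [1] prior 0.17, lik 0.5, product 0.08500; [2] prior 0.08, lik 0.5294, product 0.04235; [3] prior 0.75, lik 0.625, product 0.4688.
Normalizing constant = 0.59610; the posterior for Jar 1 is its product over the sum, 0.08500/0.59610 = 0.1426.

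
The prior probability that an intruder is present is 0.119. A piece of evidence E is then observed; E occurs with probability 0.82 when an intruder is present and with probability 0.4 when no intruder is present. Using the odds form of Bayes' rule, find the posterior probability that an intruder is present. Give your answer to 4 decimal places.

Posterior probability ≈ 0.2169

Prior odds = 0.119/(1−0.119) = 0.13507. In log-odds, ln(0.13507) = -2.0019.
Add log likelihood ratio: ln(2.0500) = 0.71784.
Posterior log-odds = -1.2841, so posterior odds = exp(-1.2841) = 0.27690. Converting, P(H|E) = 0.27690/1.2769 = 0.2169.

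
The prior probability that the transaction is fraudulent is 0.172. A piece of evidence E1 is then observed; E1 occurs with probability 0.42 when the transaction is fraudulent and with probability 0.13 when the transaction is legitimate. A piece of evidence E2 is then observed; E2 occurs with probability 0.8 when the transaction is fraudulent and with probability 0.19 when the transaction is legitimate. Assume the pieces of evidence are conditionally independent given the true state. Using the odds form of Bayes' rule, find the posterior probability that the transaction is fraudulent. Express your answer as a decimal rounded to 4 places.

Posterior probability ≈ 0.7386

Prior odds = 0.172/(1−0.172) = 0.20773.
Likelihood ratio for E1 = 0.42/0.13 = 3.2308.
Likelihood ratio for E2 = 0.8/0.19 = 4.2105.
Posterior odds = prior odds × LR₁ × LR₂ = 2.8258.
Posterior probability = odds/(1+odds) = 2.8258/3.8258 = 0.7386.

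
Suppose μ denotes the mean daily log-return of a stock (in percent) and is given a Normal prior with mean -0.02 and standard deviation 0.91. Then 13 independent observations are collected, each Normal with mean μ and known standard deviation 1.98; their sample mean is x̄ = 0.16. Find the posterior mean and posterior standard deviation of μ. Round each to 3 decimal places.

With known σ, the Normal prior is conjugate. Weight on the data is w = (n/σ²)/(n/σ² + 1/τ₀²) = 3.31599/(3.31599+1.20758) = 0.73305.
Posterior mean = w·x̄ + (1−w)·μ₀ = 0.73305·0.16 + 0.26695·-0.02 = 0.112. Posterior variance = 1/(3.31599+1.20758) = 0.221064, so SD = 0.470.

Posterior mean ≈ 0.112; posterior SD ≈ 0.470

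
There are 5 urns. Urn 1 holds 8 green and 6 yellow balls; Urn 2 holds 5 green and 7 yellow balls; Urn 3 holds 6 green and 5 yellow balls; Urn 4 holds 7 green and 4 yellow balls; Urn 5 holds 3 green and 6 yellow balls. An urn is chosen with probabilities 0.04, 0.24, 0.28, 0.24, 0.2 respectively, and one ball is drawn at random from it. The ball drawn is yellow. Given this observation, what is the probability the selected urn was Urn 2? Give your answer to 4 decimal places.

P(yellow|Urn 1) = 0.4286; P(yellow|Urn 2) = 0.5833; P(yellow|Urn 3) = 0.4545; P(yellow|Urn 4) = 0.3636; P(yellow|Urn 5) = 0.6667.
Prior × likelihood for each source: 0.04·0.4286=0.01714, 0.24·0.5833=0.1400, 0.28·0.4545=0.1273, 0.24·0.3636=0.08727, 0.2·0.6667=0.1333. Summing gives P(yellow) = 0.50502.
P(Urn 2 | yellow) = 0.1400 / 0.50502 = 0.2772.

Posterior probability ≈ 0.2772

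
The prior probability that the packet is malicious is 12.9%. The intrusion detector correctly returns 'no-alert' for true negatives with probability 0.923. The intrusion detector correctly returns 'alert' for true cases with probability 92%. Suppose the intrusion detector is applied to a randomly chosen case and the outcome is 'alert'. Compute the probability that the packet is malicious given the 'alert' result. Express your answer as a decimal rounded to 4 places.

Let H be the event that the packet is malicious. P(H) = 0.129, so P(¬H) = 0.871. With E the 'alert' result, P(E|H) = 0.92 and P(E|¬H) = 0.077.
P(E) = 0.92·0.129 + 0.077·0.871 = 0.11868 + 0.067067 = 0.18575.
By Bayes' theorem, P(H|E) = 0.11868 / 0.18575 = 0.6389.

P(H | E) ≈ 0.6389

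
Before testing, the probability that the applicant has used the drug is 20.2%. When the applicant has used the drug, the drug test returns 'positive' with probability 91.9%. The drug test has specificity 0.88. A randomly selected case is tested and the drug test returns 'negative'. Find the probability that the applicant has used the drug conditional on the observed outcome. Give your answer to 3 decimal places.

P(H | E) ≈ 0.023

Let H be the event that the applicant has used the drug. P(H) = 0.202, so P(¬H) = 0.798. With E the 'negative' result, P(E|H) = 0.081 and P(E|¬H) = 0.88.
P(E) = 0.081·0.202 + 0.88·0.798 = 0.016362 + 0.70224 = 0.71860.
By Bayes' theorem, P(H|E) = 0.016362 / 0.71860 = 0.023.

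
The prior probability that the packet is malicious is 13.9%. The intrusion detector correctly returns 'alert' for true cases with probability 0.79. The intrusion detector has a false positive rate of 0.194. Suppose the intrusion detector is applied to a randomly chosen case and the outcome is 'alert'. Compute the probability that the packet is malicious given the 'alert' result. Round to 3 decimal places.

P(H | E) ≈ 0.397

Let H be the event that the packet is malicious. P(H) = 0.139, so P(¬H) = 0.861. With E the 'alert' result, P(E|H) = 0.79 and P(E|¬H) = 0.194.
P(E) = 0.79·0.139 + 0.194·0.861 = 0.10981 + 0.16703 = 0.27684.
By Bayes' theorem, P(H|E) = 0.10981 / 0.27684 = 0.397.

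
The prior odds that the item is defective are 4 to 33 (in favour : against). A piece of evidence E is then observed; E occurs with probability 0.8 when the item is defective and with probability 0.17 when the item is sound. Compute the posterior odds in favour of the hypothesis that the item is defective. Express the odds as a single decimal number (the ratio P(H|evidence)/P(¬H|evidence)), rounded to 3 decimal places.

Prior odds = 4/33 = 0.12121. In log-odds, ln(0.12121) = -2.1102.
Add log likelihood ratio: ln(4.7059) = 1.5488.
Posterior log-odds = -0.56140, so posterior odds = exp(-0.56140) = 0.57041.

Posterior odds ≈ 0.570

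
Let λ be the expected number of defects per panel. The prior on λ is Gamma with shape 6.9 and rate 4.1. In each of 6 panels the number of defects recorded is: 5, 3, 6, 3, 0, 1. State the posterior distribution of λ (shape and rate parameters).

Total count ∑xᵢ = 18 over n = 6 panels.
Gamma is conjugate to the Poisson likelihood: posterior is Gamma(shape = 6.9+18 = 24.9, rate = 4.1+6 = 10.1).

Posterior: Gamma(shape=24.9, rate=10.1)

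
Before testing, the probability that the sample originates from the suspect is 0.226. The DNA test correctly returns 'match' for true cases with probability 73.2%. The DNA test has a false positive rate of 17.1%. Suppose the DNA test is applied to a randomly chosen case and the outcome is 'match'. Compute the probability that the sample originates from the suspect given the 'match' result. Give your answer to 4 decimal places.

P(H | E) ≈ 0.5555

Let H be the event that the sample originates from the suspect. P(H) = 0.226, so P(¬H) = 0.774. With E the 'match' result, P(E|H) = 0.732 and P(E|¬H) = 0.171.
P(E) = 0.732·0.226 + 0.171·0.774 = 0.16543 + 0.13235 = 0.29779.
By Bayes' theorem, P(H|E) = 0.16543 / 0.29779 = 0.5555.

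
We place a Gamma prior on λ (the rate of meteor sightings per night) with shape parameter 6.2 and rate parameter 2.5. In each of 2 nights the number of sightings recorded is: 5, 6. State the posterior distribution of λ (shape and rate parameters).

Posterior: Gamma(shape=17.2, rate=4.5)

The Poisson likelihood adds the total count to the shape and the number of exposure periods to the rate. Here ∑xᵢ = 11 and n = 2, so shape 6.2→17.2 and rate 2.5→4.5.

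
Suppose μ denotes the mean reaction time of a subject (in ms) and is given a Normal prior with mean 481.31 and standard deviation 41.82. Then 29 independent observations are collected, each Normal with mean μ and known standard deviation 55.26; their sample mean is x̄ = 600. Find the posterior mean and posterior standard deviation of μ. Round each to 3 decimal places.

With known σ, the Normal prior is conjugate. Weight on the data is w = (n/σ²)/(n/σ² + 1/τ₀²) = 0.00949678/(0.00949678+0.00057178) = 0.94321.
Posterior mean = w·x̄ + (1−w)·μ₀ = 0.94321·600 + 0.056789·481.31 = 593.260. Posterior variance = 1/(0.00949678+0.00057178) = 99.3191, so SD = 9.966.

Posterior mean ≈ 593.260; posterior SD ≈ 9.966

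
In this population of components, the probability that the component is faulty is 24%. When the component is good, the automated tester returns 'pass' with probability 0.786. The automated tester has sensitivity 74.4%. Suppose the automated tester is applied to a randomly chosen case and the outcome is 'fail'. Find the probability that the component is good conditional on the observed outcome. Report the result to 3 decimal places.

Let H be the event that the component is faulty. P(H) = 0.24, so P(¬H) = 0.76. With E the 'fail' result, P(E|H) = 0.744 and P(E|¬H) = 0.214.
P(E) = 0.744·0.24 + 0.214·0.76 = 0.17856 + 0.16264 = 0.34120.
By Bayes' theorem, P(H|E) = 0.17856 / 0.34120 = 0.523. Hence P(¬H|E) = 1 − 0.523 = 0.477.

P(¬H | E) ≈ 0.477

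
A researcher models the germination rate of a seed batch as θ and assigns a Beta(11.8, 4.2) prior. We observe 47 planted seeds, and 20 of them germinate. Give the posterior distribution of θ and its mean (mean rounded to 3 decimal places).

Posterior: Beta(31.8, 31.2); mean ≈ 0.505

The binomial likelihood is conjugate to the Beta prior: with 20 successes and 27 failures, the posterior is Beta(11.8+20, 4.2+27) = Beta(31.8, 31.2).
Posterior mean = α/(α+β) = 31.8/63 = 0.505.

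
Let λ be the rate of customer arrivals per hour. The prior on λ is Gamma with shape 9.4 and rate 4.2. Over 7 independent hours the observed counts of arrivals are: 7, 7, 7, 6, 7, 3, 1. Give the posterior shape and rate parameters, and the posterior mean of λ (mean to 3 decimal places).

Posterior: Gamma(shape=47.4, rate=11.2); mean ≈ 4.232

Total count ∑xᵢ = 38 over n = 7 hours.
Gamma is conjugate to the Poisson likelihood: posterior is Gamma(shape = 9.4+38 = 47.4, rate = 4.2+7 = 11.2).
E[λ | data] = 47.4/11.2 = 4.232.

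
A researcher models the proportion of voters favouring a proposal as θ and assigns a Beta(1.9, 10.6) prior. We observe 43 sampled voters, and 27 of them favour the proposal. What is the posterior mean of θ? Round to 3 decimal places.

Posterior mean ≈ 0.521

The binomial likelihood is conjugate to the Beta prior: with 27 successes and 16 failures, the posterior is Beta(1.9+27, 10.6+16) = Beta(28.9, 26.6).
Posterior mean = α/(α+β) = 28.9/55.5 = 0.521.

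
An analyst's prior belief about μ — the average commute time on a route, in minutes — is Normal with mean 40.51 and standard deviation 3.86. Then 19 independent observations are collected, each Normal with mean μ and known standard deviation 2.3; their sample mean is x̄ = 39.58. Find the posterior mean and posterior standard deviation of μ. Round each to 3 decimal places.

Posterior mean ≈ 39.597; posterior SD ≈ 0.523

With known σ, the Normal prior is conjugate. Weight on the data is w = (n/σ²)/(n/σ² + 1/τ₀²) = 3.59168/(3.59168+0.0671159) = 0.98166.
Posterior mean = w·x̄ + (1−w)·μ₀ = 0.98166·39.58 + 0.018344·40.51 = 39.597. Posterior variance = 1/(3.59168+0.0671159) = 0.273314, so SD = 0.523.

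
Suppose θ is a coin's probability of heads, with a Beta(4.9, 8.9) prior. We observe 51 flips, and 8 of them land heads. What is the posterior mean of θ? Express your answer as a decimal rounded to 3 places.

Posterior mean ≈ 0.199

The binomial likelihood is conjugate to the Beta prior: with 8 successes and 43 failures, the posterior is Beta(4.9+8, 8.9+43) = Beta(12.9, 51.9).
E[θ | data] = 12.9/(12.9+51.9) = 0.199.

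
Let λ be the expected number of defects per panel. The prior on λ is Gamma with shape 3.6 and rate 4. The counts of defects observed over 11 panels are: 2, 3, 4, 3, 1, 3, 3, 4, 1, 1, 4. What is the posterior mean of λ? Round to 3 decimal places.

Total count ∑xᵢ = 29 over n = 11 panels.
Gamma is conjugate to the Poisson likelihood: posterior is Gamma(shape = 3.6+29 = 32.6, rate = 4+11 = 15).
E[λ | data] = 32.6/15 = 2.173.

Posterior mean ≈ 2.173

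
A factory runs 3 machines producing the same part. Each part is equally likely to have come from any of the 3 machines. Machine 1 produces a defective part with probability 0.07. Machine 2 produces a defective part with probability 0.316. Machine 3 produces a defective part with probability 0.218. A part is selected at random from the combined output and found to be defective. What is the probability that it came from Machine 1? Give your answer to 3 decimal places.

Posterior probability ≈ 0.116

Tabulate prior·likelihood by source: [1] prior 0.333333, lik 0.07, product 0.02333; [2] prior 0.333333, lik 0.316, product 0.1053; [3] prior 0.333333, lik 0.218, product 0.07267.
Normalizing constant = 0.20133; the posterior for Machine 1 is its product over the sum, 0.02333/0.20133 = 0.116.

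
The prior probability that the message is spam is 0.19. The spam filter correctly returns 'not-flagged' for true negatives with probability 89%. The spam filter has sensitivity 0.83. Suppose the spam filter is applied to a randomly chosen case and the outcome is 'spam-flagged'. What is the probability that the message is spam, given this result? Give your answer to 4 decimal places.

Let H be the event that the message is spam. P(H) = 0.19, so P(¬H) = 0.81. With E the 'spam-flagged' result, P(E|H) = 0.83 and P(E|¬H) = 0.11.
P(E) = 0.83·0.19 + 0.11·0.81 = 0.15770 + 0.089100 = 0.24680.
By Bayes' theorem, P(H|E) = 0.15770 / 0.24680 = 0.6390.

P(H | E) ≈ 0.6390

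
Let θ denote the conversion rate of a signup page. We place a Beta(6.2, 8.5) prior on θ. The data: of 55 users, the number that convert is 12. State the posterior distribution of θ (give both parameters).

Observing 12 successes and 43 failures updates Beta(6.2, 8.5) by adding the success and failure counts to the two shape parameters: α = 6.2+12 = 18.2, β = 8.5+43 = 51.5.

Posterior: Beta(18.2, 51.5)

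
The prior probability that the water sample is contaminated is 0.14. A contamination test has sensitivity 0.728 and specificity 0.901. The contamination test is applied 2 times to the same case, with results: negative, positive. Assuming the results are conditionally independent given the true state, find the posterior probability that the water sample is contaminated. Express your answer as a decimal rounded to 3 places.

With H the event that the water sample is contaminated, the joint likelihood of the observed sequence is P(data|H) = 0.272·0.728 = 0.19802 and P(data|¬H) = 0.901·0.099 = 0.089199.
Bayes: P(H|data) = 0.14·0.19802 / (0.14·0.19802 + 0.86·0.089199) = 0.027722/0.10443 = 0.2655.

Posterior P(H) ≈ 0.265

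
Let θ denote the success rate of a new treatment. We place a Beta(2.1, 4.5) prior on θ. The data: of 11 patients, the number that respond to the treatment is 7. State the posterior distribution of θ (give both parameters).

Observing 7 successes and 4 failures updates Beta(2.1, 4.5) by adding the success and failure counts to the two shape parameters: α = 2.1+7 = 9.1, β = 4.5+4 = 8.5.

Posterior: Beta(9.1, 8.5)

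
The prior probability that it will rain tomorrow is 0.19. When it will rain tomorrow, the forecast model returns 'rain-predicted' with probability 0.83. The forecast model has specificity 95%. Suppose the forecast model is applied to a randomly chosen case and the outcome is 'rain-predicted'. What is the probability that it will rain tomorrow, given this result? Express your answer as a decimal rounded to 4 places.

P(H | E) ≈ 0.7957

Let H be the event that it will rain tomorrow. P(H) = 0.19, so P(¬H) = 0.81. With E the 'rain-predicted' result, P(E|H) = 0.83 and P(E|¬H) = 0.05.
P(E) = 0.83·0.19 + 0.05·0.81 = 0.15770 + 0.040500 = 0.19820.
By Bayes' theorem, P(H|E) = 0.15770 / 0.19820 = 0.7957.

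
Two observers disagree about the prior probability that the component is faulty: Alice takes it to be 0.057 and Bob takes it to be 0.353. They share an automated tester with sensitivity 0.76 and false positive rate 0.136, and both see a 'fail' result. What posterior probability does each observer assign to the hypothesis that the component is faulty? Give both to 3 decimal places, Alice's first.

Alice: 0.252; Bob: 0.753

The likelihood ratio for a 'fail' result is 0.76/0.136 = 5.5882.
Alice: prior odds 0.057/0.943 = 0.060445; posterior odds 0.33778; posterior probability 0.252.
Bob: prior odds 0.353/0.647 = 0.54560; posterior odds 3.0489; posterior probability 0.753.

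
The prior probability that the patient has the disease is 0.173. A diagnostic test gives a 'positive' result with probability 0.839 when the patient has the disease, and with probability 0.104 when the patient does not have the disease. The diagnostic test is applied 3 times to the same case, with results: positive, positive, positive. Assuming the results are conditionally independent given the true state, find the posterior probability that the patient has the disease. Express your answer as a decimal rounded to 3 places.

Posterior P(H) ≈ 0.991

Let H be the event that the patient has the disease; start with P(H) = 0.173. P('positive'|H) = 0.839, P('positive'|¬H) = 0.104.
Update on result 1 ('positive'): P(H) ← 0.839·0.1730 / (0.839·0.1730 + 0.104·0.8270) = 0.14515/0.23115 = 0.6279.
Update on result 2 ('positive'): P(H) ← 0.839·0.6279 / (0.839·0.6279 + 0.104·0.3721) = 0.52683/0.56552 = 0.9316.
Update on result 3 ('positive'): P(H) ← 0.839·0.9316 / (0.839·0.9316 + 0.104·0.0684) = 0.78159/0.78871 = 0.9910.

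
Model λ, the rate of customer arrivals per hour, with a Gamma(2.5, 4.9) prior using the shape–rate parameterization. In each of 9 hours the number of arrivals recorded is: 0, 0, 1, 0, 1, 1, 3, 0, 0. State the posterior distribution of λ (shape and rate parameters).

Posterior: Gamma(shape=8.5, rate=13.9)

The Poisson likelihood adds the total count to the shape and the number of exposure periods to the rate. Here ∑xᵢ = 6 and n = 9, so shape 2.5→8.5 and rate 4.9→13.9.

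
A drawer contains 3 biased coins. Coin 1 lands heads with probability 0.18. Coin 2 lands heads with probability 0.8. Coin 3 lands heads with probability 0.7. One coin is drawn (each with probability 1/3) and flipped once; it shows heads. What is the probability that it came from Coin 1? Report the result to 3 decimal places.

Tabulate prior·likelihood by source: [1] prior 0.333333, lik 0.18, product 0.06000; [2] prior 0.333333, lik 0.8, product 0.2667; [3] prior 0.333333, lik 0.7, product 0.2333.
Normalizing constant = 0.56000; the posterior for Coin 1 is its product over the sum, 0.06000/0.56000 = 0.107.

Posterior probability ≈ 0.107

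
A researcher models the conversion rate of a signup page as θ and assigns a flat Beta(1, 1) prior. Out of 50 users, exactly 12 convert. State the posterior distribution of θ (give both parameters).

Posterior: Beta(13, 39)

The binomial likelihood is conjugate to the Beta prior: with 12 successes and 38 failures, the posterior is Beta(1+12, 1+38) = Beta(13, 39).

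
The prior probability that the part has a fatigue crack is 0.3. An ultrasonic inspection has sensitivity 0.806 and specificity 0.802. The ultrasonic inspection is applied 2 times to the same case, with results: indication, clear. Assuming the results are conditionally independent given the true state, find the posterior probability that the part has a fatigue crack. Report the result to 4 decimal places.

Let H be the event that the part has a fatigue crack; start with P(H) = 0.3. P('indication'|H) = 0.806, P('indication'|¬H) = 0.198.
Update on result 1 ('indication'): P(H) ← 0.806·0.3000 / (0.806·0.3000 + 0.198·0.7000) = 0.24180/0.38040 = 0.6356.
Update on result 2 ('clear'): P(H) ← 0.194·0.6356 / (0.194·0.6356 + 0.802·0.3644) = 0.12332/0.41553 = 0.2968.

Posterior P(H) ≈ 0.2968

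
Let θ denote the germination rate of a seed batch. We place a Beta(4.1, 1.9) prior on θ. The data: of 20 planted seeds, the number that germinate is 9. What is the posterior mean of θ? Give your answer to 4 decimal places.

The binomial likelihood is conjugate to the Beta prior: with 9 successes and 11 failures, the posterior is Beta(4.1+9, 1.9+11) = Beta(13.1, 12.9).
E[θ | data] = 13.1/(13.1+12.9) = 0.5038.

Posterior mean ≈ 0.5038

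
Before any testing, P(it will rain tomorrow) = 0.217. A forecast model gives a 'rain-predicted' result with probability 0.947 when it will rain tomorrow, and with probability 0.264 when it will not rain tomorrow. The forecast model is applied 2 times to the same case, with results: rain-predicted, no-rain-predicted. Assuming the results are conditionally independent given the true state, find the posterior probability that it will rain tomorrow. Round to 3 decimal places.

Posterior P(H) ≈ 0.067

Let H be the event that it will rain tomorrow; start with P(H) = 0.217. P('rain-predicted'|H) = 0.947, P('rain-predicted'|¬H) = 0.264.
Update on result 1 ('rain-predicted'): P(H) ← 0.947·0.2170 / (0.947·0.2170 + 0.264·0.7830) = 0.20550/0.41221 = 0.4985.
Update on result 2 ('no-rain-predicted'): P(H) ← 0.053·0.4985 / (0.053·0.4985 + 0.736·0.5015) = 0.026422/0.39550 = 0.0668.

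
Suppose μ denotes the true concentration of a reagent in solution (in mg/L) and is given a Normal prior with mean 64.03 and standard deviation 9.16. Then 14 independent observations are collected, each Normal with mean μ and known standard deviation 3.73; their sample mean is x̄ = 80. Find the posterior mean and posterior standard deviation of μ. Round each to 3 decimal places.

Posterior mean ≈ 79.813; posterior SD ≈ 0.991

With known σ, the Normal prior is conjugate. Weight on the data is w = (n/σ²)/(n/σ² + 1/τ₀²) = 1.00626/(1.00626+0.0119182) = 0.98829.
Posterior mean = w·x̄ + (1−w)·μ₀ = 0.98829·80 + 0.011705·64.03 = 79.813. Posterior variance = 1/(1.00626+0.0119182) = 0.982146, so SD = 0.991.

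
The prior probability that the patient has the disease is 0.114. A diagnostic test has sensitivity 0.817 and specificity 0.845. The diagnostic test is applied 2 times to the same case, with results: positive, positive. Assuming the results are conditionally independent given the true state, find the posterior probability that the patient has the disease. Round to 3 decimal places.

Posterior P(H) ≈ 0.781

With H the event that the patient has the disease, the joint likelihood of the observed sequence is P(data|H) = 0.817·0.817 = 0.66749 and P(data|¬H) = 0.155·0.155 = 0.024025.
Bayes: P(H|data) = 0.114·0.66749 / (0.114·0.66749 + 0.886·0.024025) = 0.076094/0.097380 = 0.7814.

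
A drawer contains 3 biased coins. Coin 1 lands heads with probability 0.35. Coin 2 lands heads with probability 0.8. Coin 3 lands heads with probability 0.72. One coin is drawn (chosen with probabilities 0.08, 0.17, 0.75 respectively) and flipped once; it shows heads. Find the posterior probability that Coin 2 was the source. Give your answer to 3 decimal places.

Posterior probability ≈ 0.193

Tabulate prior·likelihood by source: [1] prior 0.08, lik 0.35, product 0.02800; [2] prior 0.17, lik 0.8, product 0.1360; [3] prior 0.75, lik 0.72, product 0.5400.
Normalizing constant = 0.70400; the posterior for Coin 2 is its product over the sum, 0.1360/0.70400 = 0.193.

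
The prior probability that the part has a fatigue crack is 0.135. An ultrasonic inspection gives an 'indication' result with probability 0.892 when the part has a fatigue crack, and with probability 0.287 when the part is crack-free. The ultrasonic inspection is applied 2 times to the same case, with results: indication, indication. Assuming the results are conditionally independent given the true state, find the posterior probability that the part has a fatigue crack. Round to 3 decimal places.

With H the event that the part has a fatigue crack, the joint likelihood of the observed sequence is P(data|H) = 0.892·0.892 = 0.79566 and P(data|¬H) = 0.287·0.287 = 0.082369.
Bayes: P(H|data) = 0.135·0.79566 / (0.135·0.79566 + 0.865·0.082369) = 0.10741/0.17866 = 0.6012.

Posterior P(H) ≈ 0.601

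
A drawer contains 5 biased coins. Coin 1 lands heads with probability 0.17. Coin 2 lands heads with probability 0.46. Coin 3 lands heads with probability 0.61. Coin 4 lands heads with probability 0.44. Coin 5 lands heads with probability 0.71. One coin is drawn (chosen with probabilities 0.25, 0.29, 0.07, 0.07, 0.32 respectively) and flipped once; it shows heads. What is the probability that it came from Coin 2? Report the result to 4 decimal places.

P(heads|C1) = 0.17; P(heads|C2) = 0.46; P(heads|C3) = 0.61; P(heads|C4) = 0.44; P(heads|C5) = 0.71.
Prior × likelihood for each source: 0.25·0.17=0.04250, 0.29·0.46=0.1334, 0.07·0.61=0.04270, 0.07·0.44=0.03080, 0.32·0.71=0.2272. Summing gives P(heads) = 0.47660.
P(Coin 2 | heads) = 0.1334 / 0.47660 = 0.2799.

Posterior probability ≈ 0.2799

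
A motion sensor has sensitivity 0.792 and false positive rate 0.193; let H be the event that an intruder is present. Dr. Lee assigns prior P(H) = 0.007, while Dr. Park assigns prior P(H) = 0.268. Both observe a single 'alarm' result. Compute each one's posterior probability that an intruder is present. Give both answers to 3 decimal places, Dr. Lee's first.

P('+'|H) = 0.792, P('+'|¬H) = 0.193.
Dr. Lee: numerator 0.792·0.007 = 0.0055440; evidence = 0.0055440+0.193·0.993 = 0.19719; posterior = 0.028.
Dr. Park: numerator 0.792·0.268 = 0.21226; evidence = 0.21226+0.193·0.732 = 0.35353; posterior = 0.600.

Dr. Lee: 0.028; Dr. Park: 0.600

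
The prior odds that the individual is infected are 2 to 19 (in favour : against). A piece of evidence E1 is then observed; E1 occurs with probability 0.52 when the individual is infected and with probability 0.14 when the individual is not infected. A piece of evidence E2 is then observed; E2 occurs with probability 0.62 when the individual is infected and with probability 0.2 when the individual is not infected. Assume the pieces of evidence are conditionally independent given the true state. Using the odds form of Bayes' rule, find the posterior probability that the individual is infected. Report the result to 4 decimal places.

Posterior probability ≈ 0.5479

Prior odds = 2/19 = 0.10526. In log-odds, ln(0.10526) = -2.2513.
Add log likelihood ratios: ln(3.7143) + ln(3.1000) = 2.4436.
Posterior log-odds = 0.19230, so posterior odds = exp(0.19230) = 1.2120. Converting, P(H|E) = 1.2120/2.2120 = 0.5479.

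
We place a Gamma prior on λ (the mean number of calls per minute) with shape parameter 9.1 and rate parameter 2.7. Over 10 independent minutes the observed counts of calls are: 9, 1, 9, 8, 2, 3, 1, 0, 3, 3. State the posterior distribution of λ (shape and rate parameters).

The Poisson likelihood adds the total count to the shape and the number of exposure periods to the rate. Here ∑xᵢ = 39 and n = 10, so shape 9.1→48.1 and rate 2.7→12.7.

Posterior: Gamma(shape=48.1, rate=12.7)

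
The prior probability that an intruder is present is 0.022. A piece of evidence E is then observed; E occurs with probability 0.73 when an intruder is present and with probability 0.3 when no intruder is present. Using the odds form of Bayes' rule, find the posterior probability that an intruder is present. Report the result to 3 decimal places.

Prior odds = 0.022/(1−0.022) = 0.022495. In log-odds, ln(0.022495) = -3.7945.
Add log likelihood ratio: ln(2.4333) = 0.88926.
Posterior log-odds = -2.9052, so posterior odds = exp(-2.9052) = 0.054738. Converting, P(H|E) = 0.054738/1.0547 = 0.052.

Posterior probability ≈ 0.052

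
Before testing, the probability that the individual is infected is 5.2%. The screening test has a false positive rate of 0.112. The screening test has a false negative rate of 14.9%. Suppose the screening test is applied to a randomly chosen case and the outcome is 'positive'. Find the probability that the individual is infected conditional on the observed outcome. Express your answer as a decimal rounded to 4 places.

Write H for 'the individual is infected'. Prior odds H:¬H = 0.052/0.948 = 0.054852. For the 'positive' outcome, the likelihood ratio is 0.851/0.112 = 7.5982.
Posterior odds = 0.054852 × 7.5982 = 0.41678, so P(H|E) = 0.41678/(1+0.41678) = 0.2942.

P(H | E) ≈ 0.2942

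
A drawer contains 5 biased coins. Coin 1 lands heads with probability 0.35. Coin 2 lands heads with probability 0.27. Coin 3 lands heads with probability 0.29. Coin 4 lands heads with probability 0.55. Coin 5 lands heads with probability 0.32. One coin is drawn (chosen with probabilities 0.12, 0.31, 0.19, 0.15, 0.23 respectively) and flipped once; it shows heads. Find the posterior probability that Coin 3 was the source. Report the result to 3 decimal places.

Posterior probability ≈ 0.164

Tabulate prior·likelihood by source: [1] prior 0.12, lik 0.35, product 0.04200; [2] prior 0.31, lik 0.27, product 0.08370; [3] prior 0.19, lik 0.29, product 0.05510; [4] prior 0.15, lik 0.55, product 0.08250; [5] prior 0.23, lik 0.32, product 0.07360.
Normalizing constant = 0.33690; the posterior for Coin 3 is its product over the sum, 0.05510/0.33690 = 0.164.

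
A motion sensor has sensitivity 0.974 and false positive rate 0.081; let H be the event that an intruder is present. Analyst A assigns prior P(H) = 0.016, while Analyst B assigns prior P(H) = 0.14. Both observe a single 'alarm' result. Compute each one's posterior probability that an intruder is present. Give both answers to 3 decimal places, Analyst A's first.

P('+'|H) = 0.974, P('+'|¬H) = 0.081.
Analyst A: numerator 0.974·0.016 = 0.015584; evidence = 0.015584+0.081·0.984 = 0.095288; posterior = 0.164.
Analyst B: numerator 0.974·0.14 = 0.13636; evidence = 0.13636+0.081·0.86 = 0.20602; posterior = 0.662.

Analyst A: 0.164; Analyst B: 0.662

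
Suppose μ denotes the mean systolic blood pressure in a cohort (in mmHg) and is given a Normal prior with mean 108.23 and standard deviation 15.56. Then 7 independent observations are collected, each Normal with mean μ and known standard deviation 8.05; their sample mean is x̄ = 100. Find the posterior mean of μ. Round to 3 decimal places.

Posterior mean ≈ 100.303

With known σ, the Normal prior is conjugate. Weight on the data is w = (n/σ²)/(n/σ² + 1/τ₀²) = 0.108021/(0.108021+0.00413029) = 0.96317.
Posterior mean = w·x̄ + (1−w)·μ₀ = 0.96317·100 + 0.036828·108.23 = 100.303.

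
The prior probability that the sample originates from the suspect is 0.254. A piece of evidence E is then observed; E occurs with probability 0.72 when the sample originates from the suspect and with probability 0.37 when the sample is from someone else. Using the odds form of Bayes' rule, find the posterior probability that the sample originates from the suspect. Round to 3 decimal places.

Prior odds = 0.254/(1−0.254) = 0.34048.
Likelihood ratio for E = 0.72/0.37 = 1.9459.
Posterior odds = prior odds × LR = 0.66256.
Posterior probability = odds/(1+odds) = 0.66256/1.6626 = 0.399.

Posterior probability ≈ 0.399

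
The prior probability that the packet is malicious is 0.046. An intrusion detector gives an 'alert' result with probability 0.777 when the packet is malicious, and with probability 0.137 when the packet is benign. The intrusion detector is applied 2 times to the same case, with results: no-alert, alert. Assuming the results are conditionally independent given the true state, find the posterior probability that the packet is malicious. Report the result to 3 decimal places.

Posterior P(H) ≈ 0.066

Let H be the event that the packet is malicious; start with P(H) = 0.046. P('alert'|H) = 0.777, P('alert'|¬H) = 0.137.
Update on result 1 ('no-alert'): P(H) ← 0.223·0.0460 / (0.223·0.0460 + 0.863·0.9540) = 0.010258/0.83356 = 0.0123.
Update on result 2 ('alert'): P(H) ← 0.777·0.0123 / (0.777·0.0123 + 0.137·0.9877) = 0.0095620/0.14488 = 0.0660.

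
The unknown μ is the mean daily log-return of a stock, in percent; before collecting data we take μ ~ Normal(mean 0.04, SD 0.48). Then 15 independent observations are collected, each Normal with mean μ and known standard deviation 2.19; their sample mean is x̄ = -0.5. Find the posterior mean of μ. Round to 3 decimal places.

Posterior mean ≈ -0.186

Prior precision 1/τ₀² = 1/0.48² = 4.34028; data precision n/σ² = 15/2.19² = 3.12754.
Posterior precision = 4.34028 + 3.12754 = 7.46782.
Posterior mean = (4.34028·0.04 + 3.12754·-0.5) / 7.46782 = -0.186.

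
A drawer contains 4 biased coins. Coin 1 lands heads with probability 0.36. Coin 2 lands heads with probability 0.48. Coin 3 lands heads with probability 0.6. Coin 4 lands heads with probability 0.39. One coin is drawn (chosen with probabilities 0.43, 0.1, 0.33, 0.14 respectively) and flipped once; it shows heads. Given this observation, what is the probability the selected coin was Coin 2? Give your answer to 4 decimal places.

Posterior probability ≈ 0.1054

P(heads|C1) = 0.36; P(heads|C2) = 0.48; P(heads|C3) = 0.6; P(heads|C4) = 0.39.
Prior × likelihood for each source: 0.43·0.36=0.1548, 0.1·0.48=0.04800, 0.33·0.6=0.1980, 0.14·0.39=0.05460. Summing gives P(heads) = 0.45540.
P(Coin 2 | heads) = 0.04800 / 0.45540 = 0.1054.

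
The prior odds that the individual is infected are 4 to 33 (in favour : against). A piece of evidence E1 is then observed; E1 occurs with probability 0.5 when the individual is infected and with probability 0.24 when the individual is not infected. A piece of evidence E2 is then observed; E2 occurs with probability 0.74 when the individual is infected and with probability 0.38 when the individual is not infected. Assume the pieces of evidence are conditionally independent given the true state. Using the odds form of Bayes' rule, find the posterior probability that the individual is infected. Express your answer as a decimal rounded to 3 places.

Prior odds = 4/33 = 0.12121. In log-odds, ln(0.12121) = -2.1102.
Add log likelihood ratios: ln(2.0833) + ln(1.9474) = 1.4004.
Posterior log-odds = -0.70977, so posterior odds = exp(-0.70977) = 0.49176. Converting, P(H|E) = 0.49176/1.4918 = 0.330.

Posterior probability ≈ 0.330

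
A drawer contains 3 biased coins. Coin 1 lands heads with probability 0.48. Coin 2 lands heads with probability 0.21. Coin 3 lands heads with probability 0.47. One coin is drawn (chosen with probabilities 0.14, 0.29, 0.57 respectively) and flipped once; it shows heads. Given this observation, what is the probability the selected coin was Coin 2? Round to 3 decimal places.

Posterior probability ≈ 0.154

P(heads|C1) = 0.48; P(heads|C2) = 0.21; P(heads|C3) = 0.47.
Prior × likelihood for each source: 0.14·0.48=0.06720, 0.29·0.21=0.06090, 0.57·0.47=0.2679. Summing gives P(heads) = 0.39600.
P(Coin 2 | heads) = 0.06090 / 0.39600 = 0.154.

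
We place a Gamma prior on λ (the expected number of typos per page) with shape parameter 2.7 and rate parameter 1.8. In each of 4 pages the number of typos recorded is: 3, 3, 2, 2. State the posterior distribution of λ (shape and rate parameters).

Total count ∑xᵢ = 10 over n = 4 pages.
Gamma is conjugate to the Poisson likelihood: posterior is Gamma(shape = 2.7+10 = 12.7, rate = 1.8+4 = 5.8).

Posterior: Gamma(shape=12.7, rate=5.8)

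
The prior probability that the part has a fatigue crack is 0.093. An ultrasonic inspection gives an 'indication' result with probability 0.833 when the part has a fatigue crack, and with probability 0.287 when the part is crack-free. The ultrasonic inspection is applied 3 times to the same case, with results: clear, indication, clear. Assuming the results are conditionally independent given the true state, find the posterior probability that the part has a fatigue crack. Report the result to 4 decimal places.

With H the event that the part has a fatigue crack, the joint likelihood of the observed sequence is P(data|H) = 0.167·0.833·0.167 = 0.023232 and P(data|¬H) = 0.713·0.287·0.713 = 0.14590.
Bayes: P(H|data) = 0.093·0.023232 / (0.093·0.023232 + 0.907·0.14590) = 0.0021605/0.13449 = 0.0161.

Posterior P(H) ≈ 0.0161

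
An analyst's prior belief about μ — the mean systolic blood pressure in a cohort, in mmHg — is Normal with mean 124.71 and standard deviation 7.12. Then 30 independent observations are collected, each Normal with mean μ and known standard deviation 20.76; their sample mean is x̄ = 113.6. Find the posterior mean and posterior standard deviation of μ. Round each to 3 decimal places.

Posterior mean ≈ 116.053; posterior SD ≈ 3.346

With known σ, the Normal prior is conjugate. Weight on the data is w = (n/σ²)/(n/σ² + 1/τ₀²) = 0.0696092/(0.0696092+0.0197260) = 0.77919.
Posterior mean = w·x̄ + (1−w)·μ₀ = 0.77919·113.6 + 0.22081·124.71 = 116.053. Posterior variance = 1/(0.0696092+0.0197260) = 11.1938, so SD = 3.346.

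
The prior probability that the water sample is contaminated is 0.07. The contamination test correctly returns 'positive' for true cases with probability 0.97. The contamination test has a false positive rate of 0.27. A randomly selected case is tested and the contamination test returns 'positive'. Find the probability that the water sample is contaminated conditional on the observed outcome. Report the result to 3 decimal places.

Let H be the event that the water sample is contaminated. P(H) = 0.07, so P(¬H) = 0.93. With E the 'positive' result, P(E|H) = 0.97 and P(E|¬H) = 0.27.
P(E) = 0.97·0.07 + 0.27·0.93 = 0.067900 + 0.25110 = 0.31900.
By Bayes' theorem, P(H|E) = 0.067900 / 0.31900 = 0.213.

P(H | E) ≈ 0.213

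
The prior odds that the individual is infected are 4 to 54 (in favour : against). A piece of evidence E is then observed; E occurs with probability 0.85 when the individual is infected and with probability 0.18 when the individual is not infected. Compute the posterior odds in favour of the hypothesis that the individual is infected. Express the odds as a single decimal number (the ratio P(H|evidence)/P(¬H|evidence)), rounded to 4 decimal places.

Prior odds = 4/54 = 0.074074.
Likelihood ratio for E = 0.85/0.18 = 4.7222.
Posterior odds = prior odds × LR = 0.34979.

Posterior odds ≈ 0.3498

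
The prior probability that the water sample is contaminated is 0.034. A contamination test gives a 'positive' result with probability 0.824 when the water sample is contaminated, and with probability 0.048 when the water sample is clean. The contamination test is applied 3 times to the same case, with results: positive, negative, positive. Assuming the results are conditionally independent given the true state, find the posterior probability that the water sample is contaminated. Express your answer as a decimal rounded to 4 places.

With H the event that the water sample is contaminated, the joint likelihood of the observed sequence is P(data|H) = 0.824·0.176·0.824 = 0.11950 and P(data|¬H) = 0.048·0.952·0.048 = 0.0021934.
Bayes: P(H|data) = 0.034·0.11950 / (0.034·0.11950 + 0.966·0.0021934) = 0.0040630/0.0061818 = 0.6572.

Posterior P(H) ≈ 0.6572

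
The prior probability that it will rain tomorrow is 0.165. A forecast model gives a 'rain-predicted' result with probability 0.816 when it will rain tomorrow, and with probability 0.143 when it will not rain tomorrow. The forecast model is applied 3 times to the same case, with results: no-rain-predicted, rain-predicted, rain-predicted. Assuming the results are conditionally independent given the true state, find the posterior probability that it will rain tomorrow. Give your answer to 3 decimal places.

Posterior P(H) ≈ 0.580

Let H be the event that it will rain tomorrow; start with P(H) = 0.165. P('rain-predicted'|H) = 0.816, P('rain-predicted'|¬H) = 0.143.
Update on result 1 ('no-rain-predicted'): P(H) ← 0.184·0.1650 / (0.184·0.1650 + 0.857·0.8350) = 0.030360/0.74596 = 0.0407.
Update on result 2 ('rain-predicted'): P(H) ← 0.816·0.0407 / (0.816·0.0407 + 0.143·0.9593) = 0.033211/0.17039 = 0.1949.
Update on result 3 ('rain-predicted'): P(H) ← 0.816·0.1949 / (0.816·0.1949 + 0.143·0.8051) = 0.15905/0.27417 = 0.5801.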